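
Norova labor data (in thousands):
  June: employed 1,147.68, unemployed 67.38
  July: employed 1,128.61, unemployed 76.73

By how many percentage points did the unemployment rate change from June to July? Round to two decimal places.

June: labor force = 1,147.68 + 67.38 = 1,215.06; u = 67.38/1,215.06 = 5.55%.
July: labor force = 1,128.61 + 76.73 = 1,205.34; u = 76.73/1,205.34 = 6.37%.
Change = 6.37% − 5.55% = +0.82 pp.

The unemployment rate changed by +0.82 percentage points.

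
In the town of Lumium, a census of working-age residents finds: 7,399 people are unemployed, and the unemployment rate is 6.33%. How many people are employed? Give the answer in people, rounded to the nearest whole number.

About 109,489 are employed.

Labor force = U / u = 7,399 / 0.0633 ≈ 116,888.
Employed = labor force − unemployed = 116,888 − 7,399 = 109,489.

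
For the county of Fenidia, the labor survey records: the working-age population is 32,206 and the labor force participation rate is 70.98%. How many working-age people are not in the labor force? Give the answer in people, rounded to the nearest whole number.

Share not in the labor force = 1 − 0.7098 = 0.2902.
Not in labor force = 0.2902 × 32,206 ≈ 9,346.

About 9,346 are not in the labor force.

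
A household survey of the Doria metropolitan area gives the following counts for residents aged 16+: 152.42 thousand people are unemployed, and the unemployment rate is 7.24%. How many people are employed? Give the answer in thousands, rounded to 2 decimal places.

Labor force = U / u = 152.42 / 0.0724 ≈ 2,105.25 thousand.
Employed = labor force − unemployed = 2,105.25 − 152.42 = 1,952.83 thousand.

About 1,952.83 thousand are employed.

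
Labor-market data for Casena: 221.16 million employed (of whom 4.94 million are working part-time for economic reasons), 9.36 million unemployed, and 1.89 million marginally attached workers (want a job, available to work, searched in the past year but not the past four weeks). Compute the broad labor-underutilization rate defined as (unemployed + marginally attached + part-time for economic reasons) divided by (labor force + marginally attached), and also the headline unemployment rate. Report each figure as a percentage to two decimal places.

Labor force = 221.16 + 9.36 = 230.52 million.
Numerator = 9.36 + 1.89 + 4.94 = 16.19 million.
Denominator = 230.52 + 1.89 = 232.41 million.
Broad rate = 16.19 / 232.41 = 6.97%.
Headline unemployment rate = 9.36 / 230.52 = 4.06%.

Broad underutilization rate ≈ 6.97%; headline unemployment rate ≈ 4.06%.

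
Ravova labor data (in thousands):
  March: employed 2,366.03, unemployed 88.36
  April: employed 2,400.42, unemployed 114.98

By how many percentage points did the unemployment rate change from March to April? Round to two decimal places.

The unemployment rate changed by +0.97 percentage points.

March: labor force = 2,366.03 + 88.36 = 2,454.39; u = 88.36/2,454.39 = 3.60%.
April: labor force = 2,400.42 + 114.98 = 2,515.40; u = 114.98/2,515.40 = 4.57%.
Change = 4.57% − 3.60% = +0.97 pp.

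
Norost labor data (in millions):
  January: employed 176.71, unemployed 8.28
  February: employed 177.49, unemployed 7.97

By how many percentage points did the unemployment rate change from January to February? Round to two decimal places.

January: labor force = 176.71 + 8.28 = 184.99; u = 8.28/184.99 = 4.48%.
February: labor force = 177.49 + 7.97 = 185.46; u = 7.97/185.46 = 4.30%.
Change = 4.30% − 4.48% = −0.18 pp.

The unemployment rate changed by −0.18 percentage points.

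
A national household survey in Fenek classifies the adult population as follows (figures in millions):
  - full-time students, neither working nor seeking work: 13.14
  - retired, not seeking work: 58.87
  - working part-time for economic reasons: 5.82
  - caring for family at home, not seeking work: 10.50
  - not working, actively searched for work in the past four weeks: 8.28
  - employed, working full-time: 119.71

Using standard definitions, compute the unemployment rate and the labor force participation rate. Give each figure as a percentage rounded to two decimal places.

Employed = 5.82 + 119.71 = 125.53 million (anyone who worked, including part-time for economic reasons, counts as employed).
Unemployed = 8.28 million.
Labor force = 125.53 + 8.28 = 133.81 million.
Not in labor force = 13.14 + 58.87 + 10.50 = 82.51 million (those not working and not actively searching are outside the labor force).
Civilian working-age population = 133.81 + 82.51 = 216.32 million.
Unemployment rate = 8.28 / 133.81 = 6.19%.
Labor force participation rate = 133.81 / 216.32 = 61.86%.

Unemployment rate ≈ 6.19%; labor force participation rate ≈ 61.86%.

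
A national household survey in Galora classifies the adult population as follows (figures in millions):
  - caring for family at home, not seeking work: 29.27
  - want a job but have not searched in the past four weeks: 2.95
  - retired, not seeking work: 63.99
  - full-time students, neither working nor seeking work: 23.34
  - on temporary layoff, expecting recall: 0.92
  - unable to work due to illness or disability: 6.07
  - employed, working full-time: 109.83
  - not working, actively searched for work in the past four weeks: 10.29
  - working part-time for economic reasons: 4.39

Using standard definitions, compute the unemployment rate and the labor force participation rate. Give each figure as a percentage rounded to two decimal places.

Unemployment rate ≈ 8.94%; labor force participation rate ≈ 49.96%.

Employed = 109.83 + 4.39 = 114.22 million (anyone who worked, including part-time for economic reasons, counts as employed).
Unemployed = 0.92 + 10.29 = 11.21 million (jobless and actively searching, or on temporary layoff).
Labor force = 114.22 + 11.21 = 125.43 million.
Not in labor force = 29.27 + 2.95 + 63.99 + 23.34 + 6.07 = 125.62 million (those not working and not actively searching are outside the labor force — including those who want a job but have given up searching).
Civilian working-age population = 125.43 + 125.62 = 251.05 million.
Unemployment rate = 11.21 / 125.43 = 8.94%.
Labor force participation rate = 125.43 / 251.05 = 49.96%.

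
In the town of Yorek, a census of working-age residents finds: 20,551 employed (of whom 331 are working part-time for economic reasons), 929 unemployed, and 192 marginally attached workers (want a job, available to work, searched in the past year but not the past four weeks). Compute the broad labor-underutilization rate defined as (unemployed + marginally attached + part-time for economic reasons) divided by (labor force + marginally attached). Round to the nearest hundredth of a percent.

Broad underutilization rate ≈ 6.70%.

Labor force = 20,551 + 929 = 21,480.
Numerator = 929 + 192 + 331 = 1,452.
Denominator = 21,480 + 192 = 21,672.
Broad rate = 1,452 / 21,672 = 6.70%.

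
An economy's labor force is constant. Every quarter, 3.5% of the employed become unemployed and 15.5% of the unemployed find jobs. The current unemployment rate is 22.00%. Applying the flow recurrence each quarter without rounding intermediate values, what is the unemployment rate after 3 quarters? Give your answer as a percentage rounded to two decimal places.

With a fixed labor force, u_{t+1} = u_t + s·(1−u_t) − f·u_t = u_t·(1−s−f) + s.
Here 1−s−f = 0.810 and s = 0.035.
u_1 = 0.220000 × 0.810 + 0.035 = 0.213200.
u_2 = 0.213200 × 0.810 + 0.035 = 0.207692.
u_3 = 0.207692 × 0.810 + 0.035 = 0.203231.

Unemployment rate after three quarters ≈ 20.32%.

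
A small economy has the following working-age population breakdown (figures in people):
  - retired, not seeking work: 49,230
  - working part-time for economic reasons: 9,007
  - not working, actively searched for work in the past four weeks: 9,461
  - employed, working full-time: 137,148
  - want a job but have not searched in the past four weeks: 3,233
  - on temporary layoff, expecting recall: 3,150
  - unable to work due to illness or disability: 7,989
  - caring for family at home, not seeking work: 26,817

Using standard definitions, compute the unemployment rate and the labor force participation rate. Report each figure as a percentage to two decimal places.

Unemployment rate ≈ 7.94%; labor force participation rate ≈ 64.53%.

Employed = 9,007 + 137,148 = 146,155 (anyone who worked, including part-time for economic reasons, counts as employed).
Unemployed = 9,461 + 3,150 = 12,611 (jobless and actively searching, or on temporary layoff).
Labor force = 146,155 + 12,611 = 158,766.
Not in labor force = 49,230 + 3,233 + 7,989 + 26,817 = 87,269 (those not working and not actively searching are outside the labor force — including those who want a job but have given up searching).
Civilian working-age population = 158,766 + 87,269 = 246,035.
Unemployment rate = 12,611 / 158,766 = 7.94%.
Labor force participation rate = 158,766 / 246,035 = 64.53%.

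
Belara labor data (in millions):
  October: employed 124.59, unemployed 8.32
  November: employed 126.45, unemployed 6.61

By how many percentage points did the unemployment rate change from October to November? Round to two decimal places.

October: labor force = 124.59 + 8.32 = 132.91; u = 8.32/132.91 = 6.26%.
November: labor force = 126.45 + 6.61 = 133.06; u = 6.61/133.06 = 4.97%.
Change = 4.97% − 6.26% = −1.29 pp.

The unemployment rate changed by −1.29 percentage points.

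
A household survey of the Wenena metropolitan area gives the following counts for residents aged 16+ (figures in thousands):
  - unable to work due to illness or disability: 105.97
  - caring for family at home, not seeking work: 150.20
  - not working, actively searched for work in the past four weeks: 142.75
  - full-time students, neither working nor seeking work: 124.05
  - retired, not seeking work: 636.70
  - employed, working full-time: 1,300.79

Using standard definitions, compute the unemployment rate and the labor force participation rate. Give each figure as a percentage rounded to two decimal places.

Unemployment rate ≈ 9.89%; labor force participation rate ≈ 58.67%.

Employed = 1,300.79 thousand.
Unemployed = 142.75 thousand.
Labor force = 1,300.79 + 142.75 = 1,443.54 thousand.
Not in labor force = 105.97 + 150.20 + 124.05 + 636.70 = 1,016.92 thousand (those not working and not actively searching are outside the labor force).
Civilian working-age population = 1,443.54 + 1,016.92 = 2,460.46 thousand.
Unemployment rate = 142.75 / 1,443.54 = 9.89%.
Labor force participation rate = 1,443.54 / 2,460.46 = 58.67%.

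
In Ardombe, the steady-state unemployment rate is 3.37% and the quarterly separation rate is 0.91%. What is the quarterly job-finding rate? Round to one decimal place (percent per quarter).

Job-finding rate ≈ 26.1% per quarter.

From u* = s/(s+f): f = s·(1−u)/u.
f = 0.91 × (1 − 0.0337) / 0.0337 = 0.8793 / 0.0337 ≈ 26.1% per quarter.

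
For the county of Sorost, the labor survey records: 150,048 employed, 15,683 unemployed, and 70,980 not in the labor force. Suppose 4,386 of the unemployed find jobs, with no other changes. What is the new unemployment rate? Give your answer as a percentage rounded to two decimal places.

New unemployment rate ≈ 6.82%.

Initially, labor force = 150,048 + 15,683 = 165,731, so u = 15,683/165,731 = 9.46%.
After the change, unemployed falls and employed rises by 4,386; labor force unchanged → E = 154,434, U = 11,297, labor force = 165,731.
New unemployment rate = 11,297 / 165,731 = 6.82%.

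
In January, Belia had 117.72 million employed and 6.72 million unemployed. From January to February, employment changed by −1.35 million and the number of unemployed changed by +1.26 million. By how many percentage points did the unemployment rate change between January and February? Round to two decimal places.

January: labor force = 117.72 + 6.72 = 124.44; u = 6.72/124.44 = 5.40%.
February: labor force = 116.37 + 7.98 = 124.35; u = 7.98/124.35 = 6.42%.
Change = 6.42% − 5.40% = +1.02 pp.

The unemployment rate changed by +1.02 percentage points.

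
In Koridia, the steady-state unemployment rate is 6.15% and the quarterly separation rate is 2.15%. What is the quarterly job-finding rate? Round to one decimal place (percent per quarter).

From u* = s/(s+f): f = s·(1−u)/u.
f = 2.15 × (1 − 0.0615) / 0.0615 = 2.0178 / 0.0615 ≈ 32.8% per quarter.

Job-finding rate ≈ 32.8% per quarter.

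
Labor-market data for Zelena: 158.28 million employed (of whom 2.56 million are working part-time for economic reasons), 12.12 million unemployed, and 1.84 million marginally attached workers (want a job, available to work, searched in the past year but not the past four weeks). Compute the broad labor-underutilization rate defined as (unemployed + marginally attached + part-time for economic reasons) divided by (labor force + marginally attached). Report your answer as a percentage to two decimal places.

Broad underutilization rate ≈ 9.59%.

Labor force = 158.28 + 12.12 = 170.40 million.
Numerator = 12.12 + 1.84 + 2.56 = 16.52 million.
Denominator = 170.40 + 1.84 = 172.24 million.
Broad rate = 16.52 / 172.24 = 9.59%.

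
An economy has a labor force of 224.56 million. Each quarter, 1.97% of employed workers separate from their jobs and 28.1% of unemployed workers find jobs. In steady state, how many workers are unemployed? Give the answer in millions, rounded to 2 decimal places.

Steady-state unemployment rate u* = s/(s+f) = 1.97/(1.97+28.1) = 0.065514.
Unemployed = u* × labor force = 0.065514 × 224.56 ≈ 14.71 million.

About 14.71 million are unemployed in steady state.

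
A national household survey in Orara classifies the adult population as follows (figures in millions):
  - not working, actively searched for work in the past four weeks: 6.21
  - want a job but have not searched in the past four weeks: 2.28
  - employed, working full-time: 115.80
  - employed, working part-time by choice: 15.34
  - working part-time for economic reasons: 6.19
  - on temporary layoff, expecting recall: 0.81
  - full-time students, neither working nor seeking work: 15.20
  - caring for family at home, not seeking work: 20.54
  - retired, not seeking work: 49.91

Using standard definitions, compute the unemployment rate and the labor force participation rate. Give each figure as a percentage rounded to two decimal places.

Unemployment rate ≈ 4.86%; labor force participation rate ≈ 62.14%.

Employed = 115.80 + 15.34 + 6.19 = 137.33 million (anyone who worked, including part-time for economic reasons, counts as employed).
Unemployed = 6.21 + 0.81 = 7.02 million (jobless and actively searching, or on temporary layoff).
Labor force = 137.33 + 7.02 = 144.35 million.
Not in labor force = 2.28 + 15.20 + 20.54 + 49.91 = 87.93 million (those not working and not actively searching are outside the labor force — including those who want a job but have given up searching).
Civilian working-age population = 144.35 + 87.93 = 232.28 million.
Unemployment rate = 7.02 / 144.35 = 4.86%.
Labor force participation rate = 144.35 / 232.28 = 62.14%.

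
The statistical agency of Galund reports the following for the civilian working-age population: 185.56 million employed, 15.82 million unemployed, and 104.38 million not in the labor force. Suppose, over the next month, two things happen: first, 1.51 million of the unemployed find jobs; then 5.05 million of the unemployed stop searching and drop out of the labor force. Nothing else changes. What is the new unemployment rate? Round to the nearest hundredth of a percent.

Initially, labor force = 185.56 + 15.82 = 201.38 million, so u = 15.82/201.38 = 7.86%.
After the first change, unemployed falls and employed rises by 1.51; labor force unchanged → E = 187.07, U = 14.31, labor force = 201.38 million.
After the second change, unemployed and labor force both fall by 5.05 → E = 187.07, U = 9.26, labor force = 196.33 million.
New unemployment rate = 9.26 / 196.33 = 4.72%.

New unemployment rate ≈ 4.72%.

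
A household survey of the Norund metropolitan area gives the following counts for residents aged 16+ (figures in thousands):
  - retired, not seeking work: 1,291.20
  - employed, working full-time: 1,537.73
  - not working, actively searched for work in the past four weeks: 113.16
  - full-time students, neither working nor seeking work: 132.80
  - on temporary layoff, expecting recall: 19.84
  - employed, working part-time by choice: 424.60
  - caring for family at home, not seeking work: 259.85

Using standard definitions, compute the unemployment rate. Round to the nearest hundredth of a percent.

Employed = 1,537.73 + 424.60 = 1,962.33 thousand.
Unemployed = 113.16 + 19.84 = 133.00 thousand (jobless and actively searching, or on temporary layoff).
Labor force = 1,962.33 + 133.00 = 2,095.33 thousand.
Unemployment rate = 133.00 / 2,095.33 = 6.35%.

Unemployment rate ≈ 6.35%.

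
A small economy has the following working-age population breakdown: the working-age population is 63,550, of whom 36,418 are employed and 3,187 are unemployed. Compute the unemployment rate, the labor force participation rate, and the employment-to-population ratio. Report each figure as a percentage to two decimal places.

Unemployment rate ≈ 8.05%; labor force participation rate ≈ 62.32%; employment-population ratio ≈ 57.31%.

Labor force = employed + unemployed = 36,418 + 3,187 = 39,605.
Unemployment rate = 3,187 / 39,605 = 8.05%.
Labor force participation rate = 39,605 / 63,550 = 62.32%.
Employment-population ratio = 36,418 / 63,550 = 57.31%.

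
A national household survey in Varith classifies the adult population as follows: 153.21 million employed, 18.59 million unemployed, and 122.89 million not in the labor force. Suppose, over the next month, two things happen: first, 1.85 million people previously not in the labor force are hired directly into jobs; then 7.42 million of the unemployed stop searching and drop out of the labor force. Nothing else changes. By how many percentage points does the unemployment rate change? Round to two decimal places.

Initially, labor force = 153.21 + 18.59 = 171.80 million, so u = 18.59/171.80 = 10.82%.
After the first change, employed and labor force both rise by 1.85; unemployed unchanged → E = 155.06, U = 18.59, labor force = 173.65 million.
After the second change, unemployed and labor force both fall by 7.42 → E = 155.06, U = 11.17, labor force = 166.23 million.
New unemployment rate = 11.17 / 166.23 = 6.72%.
Change = 6.72% − 10.82% = −4.10 percentage points.

The unemployment rate changes by −4.10 percentage points.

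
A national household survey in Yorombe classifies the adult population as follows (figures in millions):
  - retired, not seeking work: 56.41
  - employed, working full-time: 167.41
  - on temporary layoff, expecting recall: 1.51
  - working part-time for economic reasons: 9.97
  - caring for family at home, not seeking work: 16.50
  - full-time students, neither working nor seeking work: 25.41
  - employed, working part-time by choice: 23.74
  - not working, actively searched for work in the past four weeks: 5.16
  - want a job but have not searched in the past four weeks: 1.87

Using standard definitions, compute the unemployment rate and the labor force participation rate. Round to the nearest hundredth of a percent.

Unemployment rate ≈ 3.21%; labor force participation rate ≈ 67.47%.

Employed = 167.41 + 9.97 + 23.74 = 201.12 million (anyone who worked, including part-time for economic reasons, counts as employed).
Unemployed = 1.51 + 5.16 = 6.67 million (jobless and actively searching, or on temporary layoff).
Labor force = 201.12 + 6.67 = 207.79 million.
Not in labor force = 56.41 + 16.50 + 25.41 + 1.87 = 100.19 million (those not working and not actively searching are outside the labor force — including those who want a job but have given up searching).
Civilian working-age population = 207.79 + 100.19 = 307.98 million.
Unemployment rate = 6.67 / 207.79 = 3.21%.
Labor force participation rate = 207.79 / 307.98 = 67.47%.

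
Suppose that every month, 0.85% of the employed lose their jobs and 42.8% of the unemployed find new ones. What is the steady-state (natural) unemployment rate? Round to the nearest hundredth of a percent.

At steady state the flows balance: s·E = f·U, so U/(E+U) = s/(s+f).
u* = 0.85 / (0.85 + 42.8) = 0.85 / 43.65 = 1.95%.

Steady-state unemployment rate ≈ 1.95%.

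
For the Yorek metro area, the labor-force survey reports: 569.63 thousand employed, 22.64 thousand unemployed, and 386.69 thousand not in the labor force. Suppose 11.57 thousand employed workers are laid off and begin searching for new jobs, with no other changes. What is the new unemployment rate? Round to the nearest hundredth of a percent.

New unemployment rate ≈ 5.78%.

Initially, labor force = 569.63 + 22.64 = 592.27 thousand, so u = 22.64/592.27 = 3.82%.
After the change, employed falls and unemployed rises by 11.57; labor force unchanged → E = 558.06, U = 34.21, labor force = 592.27 thousand.
New unemployment rate = 34.21 / 592.27 = 5.78%.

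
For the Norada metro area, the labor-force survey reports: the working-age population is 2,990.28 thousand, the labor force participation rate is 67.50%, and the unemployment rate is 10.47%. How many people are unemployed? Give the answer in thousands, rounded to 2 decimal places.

Labor force = 0.6750 × 2,990.28 = 2,018.44 thousand.
Unemployed = 0.1047 × 2,018.44 ≈ 211.33 thousand.

About 211.33 thousand are unemployed.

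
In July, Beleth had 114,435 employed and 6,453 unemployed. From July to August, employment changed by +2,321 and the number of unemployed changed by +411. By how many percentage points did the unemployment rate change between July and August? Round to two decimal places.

The unemployment rate changed by +0.21 percentage points.

July: labor force = 114,435 + 6,453 = 120,888; u = 6,453/120,888 = 5.34%.
August: labor force = 116,756 + 6,864 = 123,620; u = 6,864/123,620 = 5.55%.
Change = 5.55% − 5.34% = +0.21 pp.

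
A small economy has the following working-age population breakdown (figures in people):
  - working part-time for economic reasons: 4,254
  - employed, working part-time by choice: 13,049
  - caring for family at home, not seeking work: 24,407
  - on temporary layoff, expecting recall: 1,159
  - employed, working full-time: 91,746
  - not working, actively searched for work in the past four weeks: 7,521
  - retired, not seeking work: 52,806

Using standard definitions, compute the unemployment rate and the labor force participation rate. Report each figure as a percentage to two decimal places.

Unemployment rate ≈ 7.37%; labor force participation rate ≈ 60.39%.

Employed = 4,254 + 13,049 + 91,746 = 109,049 (anyone who worked, including part-time for economic reasons, counts as employed).
Unemployed = 1,159 + 7,521 = 8,680 (jobless and actively searching, or on temporary layoff).
Labor force = 109,049 + 8,680 = 117,729.
Not in labor force = 24,407 + 52,806 = 77,213 (those not working and not actively searching are outside the labor force).
Civilian working-age population = 117,729 + 77,213 = 194,942.
Unemployment rate = 8,680 / 117,729 = 7.37%.
Labor force participation rate = 117,729 / 194,942 = 60.39%.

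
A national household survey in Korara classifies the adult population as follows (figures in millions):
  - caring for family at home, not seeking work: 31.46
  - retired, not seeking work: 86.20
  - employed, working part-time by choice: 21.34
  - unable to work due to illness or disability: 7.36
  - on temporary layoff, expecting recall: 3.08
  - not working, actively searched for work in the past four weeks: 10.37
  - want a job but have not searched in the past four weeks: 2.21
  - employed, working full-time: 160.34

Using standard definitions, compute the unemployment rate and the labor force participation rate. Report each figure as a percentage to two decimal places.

Employed = 21.34 + 160.34 = 181.68 million.
Unemployed = 3.08 + 10.37 = 13.45 million (jobless and actively searching, or on temporary layoff).
Labor force = 181.68 + 13.45 = 195.13 million.
Not in labor force = 31.46 + 86.20 + 7.36 + 2.21 = 127.23 million (those not working and not actively searching are outside the labor force — including those who want a job but have given up searching).
Civilian working-age population = 195.13 + 127.23 = 322.36 million.
Unemployment rate = 13.45 / 195.13 = 6.89%.
Labor force participation rate = 195.13 / 322.36 = 60.53%.

Unemployment rate ≈ 6.89%; labor force participation rate ≈ 60.53%.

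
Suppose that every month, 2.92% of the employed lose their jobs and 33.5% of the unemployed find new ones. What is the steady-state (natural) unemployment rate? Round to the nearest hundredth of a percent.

Steady-state unemployment rate ≈ 8.02%.

At steady state the flows balance: s·E = f·U, so U/(E+U) = s/(s+f).
u* = 2.92 / (2.92 + 33.5) = 2.92 / 36.42 = 8.02%.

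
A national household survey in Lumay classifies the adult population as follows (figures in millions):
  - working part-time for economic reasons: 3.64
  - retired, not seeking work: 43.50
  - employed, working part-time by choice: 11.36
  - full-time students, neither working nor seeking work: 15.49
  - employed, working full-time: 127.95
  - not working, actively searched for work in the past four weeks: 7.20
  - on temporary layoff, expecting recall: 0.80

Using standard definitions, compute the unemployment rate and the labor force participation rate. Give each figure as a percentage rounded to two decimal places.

Employed = 3.64 + 11.36 + 127.95 = 142.95 million (anyone who worked, including part-time for economic reasons, counts as employed).
Unemployed = 7.20 + 0.80 = 8.00 million (jobless and actively searching, or on temporary layoff).
Labor force = 142.95 + 8.00 = 150.95 million.
Not in labor force = 43.50 + 15.49 = 58.99 million (those not working and not actively searching are outside the labor force).
Civilian working-age population = 150.95 + 58.99 = 209.94 million.
Unemployment rate = 8.00 / 150.95 = 5.30%.
Labor force participation rate = 150.95 / 209.94 = 71.90%.

Unemployment rate ≈ 5.30%; labor force participation rate ≈ 71.90%.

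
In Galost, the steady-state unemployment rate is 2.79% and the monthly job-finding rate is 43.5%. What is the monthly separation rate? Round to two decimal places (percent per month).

Separation rate ≈ 1.25% per month.

From u* = s/(s+f): s = u·f/(1−u).
s = 0.0279 × 43.5 / (1 − 0.0279) = 1.2137 / 0.9721 ≈ 1.25% per month.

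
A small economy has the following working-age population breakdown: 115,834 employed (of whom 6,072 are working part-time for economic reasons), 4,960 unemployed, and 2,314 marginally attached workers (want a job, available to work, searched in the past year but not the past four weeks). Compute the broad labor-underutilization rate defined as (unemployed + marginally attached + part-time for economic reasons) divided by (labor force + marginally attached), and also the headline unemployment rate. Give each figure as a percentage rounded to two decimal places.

Labor force = 115,834 + 4,960 = 120,794.
Numerator = 4,960 + 2,314 + 6,072 = 13,346.
Denominator = 120,794 + 2,314 = 123,108.
Broad rate = 13,346 / 123,108 = 10.84%.
Headline unemployment rate = 4,960 / 120,794 = 4.11%.

Broad underutilization rate ≈ 10.84%; headline unemployment rate ≈ 4.11%.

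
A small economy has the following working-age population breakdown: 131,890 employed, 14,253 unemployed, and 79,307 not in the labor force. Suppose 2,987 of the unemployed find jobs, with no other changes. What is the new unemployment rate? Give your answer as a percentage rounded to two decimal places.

Initially, labor force = 131,890 + 14,253 = 146,143, so u = 14,253/146,143 = 9.75%.
After the change, unemployed falls and employed rises by 2,987; labor force unchanged → E = 134,877, U = 11,266, labor force = 146,143.
New unemployment rate = 11,266 / 146,143 = 7.71%.

New unemployment rate ≈ 7.71%.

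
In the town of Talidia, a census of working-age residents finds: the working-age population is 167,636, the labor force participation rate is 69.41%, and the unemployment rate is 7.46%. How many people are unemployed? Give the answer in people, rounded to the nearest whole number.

Labor force = 0.6941 × 167,636 = 116,356.
Unemployed = 0.0746 × 116,356 ≈ 8,680.

About 8,680 are unemployed.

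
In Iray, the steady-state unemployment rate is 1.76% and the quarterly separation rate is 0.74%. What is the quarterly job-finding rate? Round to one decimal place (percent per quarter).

Job-finding rate ≈ 41.3% per quarter.

From u* = s/(s+f): f = s·(1−u)/u.
f = 0.74 × (1 − 0.0176) / 0.0176 = 0.7270 / 0.0176 ≈ 41.3% per quarter.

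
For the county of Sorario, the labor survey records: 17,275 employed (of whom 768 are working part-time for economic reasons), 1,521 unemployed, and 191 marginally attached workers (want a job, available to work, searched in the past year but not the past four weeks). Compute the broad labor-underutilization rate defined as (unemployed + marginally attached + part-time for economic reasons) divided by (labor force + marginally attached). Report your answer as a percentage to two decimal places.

Broad underutilization rate ≈ 13.06%.

Labor force = 17,275 + 1,521 = 18,796.
Numerator = 1,521 + 191 + 768 = 2,480.
Denominator = 18,796 + 191 = 18,987.
Broad rate = 2,480 / 18,987 = 13.06%.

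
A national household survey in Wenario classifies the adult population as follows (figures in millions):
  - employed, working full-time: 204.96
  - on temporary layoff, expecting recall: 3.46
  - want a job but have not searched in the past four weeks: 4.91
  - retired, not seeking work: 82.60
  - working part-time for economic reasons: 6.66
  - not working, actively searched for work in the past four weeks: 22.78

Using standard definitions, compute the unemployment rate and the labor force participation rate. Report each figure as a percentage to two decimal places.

Unemployment rate ≈ 11.03%; labor force participation rate ≈ 73.10%.

Employed = 204.96 + 6.66 = 211.62 million (anyone who worked, including part-time for economic reasons, counts as employed).
Unemployed = 3.46 + 22.78 = 26.24 million (jobless and actively searching, or on temporary layoff).
Labor force = 211.62 + 26.24 = 237.86 million.
Not in labor force = 4.91 + 82.60 = 87.51 million (those not working and not actively searching are outside the labor force — including those who want a job but have given up searching).
Civilian working-age population = 237.86 + 87.51 = 325.37 million.
Unemployment rate = 26.24 / 237.86 = 11.03%.
Labor force participation rate = 237.86 / 325.37 = 73.10%.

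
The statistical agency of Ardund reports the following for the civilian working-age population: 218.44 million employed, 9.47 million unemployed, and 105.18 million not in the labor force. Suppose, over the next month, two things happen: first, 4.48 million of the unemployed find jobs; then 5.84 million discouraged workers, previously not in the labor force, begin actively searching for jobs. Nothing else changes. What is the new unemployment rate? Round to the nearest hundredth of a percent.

New unemployment rate ≈ 4.63%.

Initially, labor force = 218.44 + 9.47 = 227.91 million, so u = 9.47/227.91 = 4.16%.
After the first change, unemployed falls and employed rises by 4.48; labor force unchanged → E = 222.92, U = 4.99, labor force = 227.91 million.
After the second change, unemployed and labor force both rise by 5.84 → E = 222.92, U = 10.83, labor force = 233.75 million.
New unemployment rate = 10.83 / 233.75 = 4.63%.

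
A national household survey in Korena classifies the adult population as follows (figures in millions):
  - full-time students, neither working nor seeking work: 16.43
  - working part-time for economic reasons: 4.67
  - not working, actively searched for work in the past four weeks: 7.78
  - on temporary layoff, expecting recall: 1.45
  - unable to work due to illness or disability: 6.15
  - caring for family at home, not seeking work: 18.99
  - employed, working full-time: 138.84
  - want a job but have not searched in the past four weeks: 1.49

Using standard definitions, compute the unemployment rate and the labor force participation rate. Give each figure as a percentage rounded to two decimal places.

Employed = 4.67 + 138.84 = 143.51 million (anyone who worked, including part-time for economic reasons, counts as employed).
Unemployed = 7.78 + 1.45 = 9.23 million (jobless and actively searching, or on temporary layoff).
Labor force = 143.51 + 9.23 = 152.74 million.
Not in labor force = 16.43 + 6.15 + 18.99 + 1.49 = 43.06 million (those not working and not actively searching are outside the labor force — including those who want a job but have given up searching).
Civilian working-age population = 152.74 + 43.06 = 195.80 million.
Unemployment rate = 9.23 / 152.74 = 6.04%.
Labor force participation rate = 152.74 / 195.80 = 78.01%.

Unemployment rate ≈ 6.04%; labor force participation rate ≈ 78.01%.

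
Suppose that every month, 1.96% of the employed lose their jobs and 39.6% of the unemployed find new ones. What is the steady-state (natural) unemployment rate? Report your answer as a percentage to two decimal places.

At steady state the flows balance: s·E = f·U, so U/(E+U) = s/(s+f).
u* = 1.96 / (1.96 + 39.6) = 1.96 / 41.56 = 4.72%.

Steady-state unemployment rate ≈ 4.72%.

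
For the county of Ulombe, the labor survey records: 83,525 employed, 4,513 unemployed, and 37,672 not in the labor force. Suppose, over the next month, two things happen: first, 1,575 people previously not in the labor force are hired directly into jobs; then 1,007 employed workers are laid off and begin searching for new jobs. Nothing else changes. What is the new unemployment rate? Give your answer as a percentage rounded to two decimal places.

New unemployment rate ≈ 6.16%.

Initially, labor force = 83,525 + 4,513 = 88,038, so u = 4,513/88,038 = 5.13%.
After the first change, employed and labor force both rise by 1,575; unemployed unchanged → E = 85,100, U = 4,513, labor force = 89,613.
After the second change, employed falls and unemployed rises by 1,007; labor force unchanged → E = 84,093, U = 5,520, labor force = 89,613.
New unemployment rate = 5,520 / 89,613 = 6.16%.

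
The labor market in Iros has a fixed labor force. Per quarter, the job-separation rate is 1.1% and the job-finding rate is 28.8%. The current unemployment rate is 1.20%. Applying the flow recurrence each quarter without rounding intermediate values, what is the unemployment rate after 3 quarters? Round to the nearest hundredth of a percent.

Unemployment rate after three quarters ≈ 2.83%.

With a fixed labor force, u_{t+1} = u_t + s·(1−u_t) − f·u_t = u_t·(1−s−f) + s.
Here 1−s−f = 0.701 and s = 0.011.
u_1 = 0.012000 × 0.701 + 0.011 = 0.019412.
u_2 = 0.019412 × 0.701 + 0.011 = 0.024608.
u_3 = 0.024608 × 0.701 + 0.011 = 0.028250.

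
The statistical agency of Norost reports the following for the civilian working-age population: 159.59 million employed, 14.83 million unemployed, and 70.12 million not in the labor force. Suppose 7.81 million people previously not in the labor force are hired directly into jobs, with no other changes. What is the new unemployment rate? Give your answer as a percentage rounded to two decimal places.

Initially, labor force = 159.59 + 14.83 = 174.42 million, so u = 14.83/174.42 = 8.50%.
After the change, employed and labor force both rise by 7.81; unemployed unchanged → E = 167.40, U = 14.83, labor force = 182.23 million.
New unemployment rate = 14.83 / 182.23 = 8.14%.

New unemployment rate ≈ 8.14%.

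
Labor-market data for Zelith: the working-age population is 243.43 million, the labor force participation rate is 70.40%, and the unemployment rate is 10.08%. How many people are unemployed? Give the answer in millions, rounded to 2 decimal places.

Labor force = 0.7040 × 243.43 = 171.37 million.
Unemployed = 0.1008 × 171.37 ≈ 17.27 million.

About 17.27 million are unemployed.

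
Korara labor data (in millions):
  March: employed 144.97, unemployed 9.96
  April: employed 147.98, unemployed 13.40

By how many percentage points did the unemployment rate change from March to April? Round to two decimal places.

March: labor force = 144.97 + 9.96 = 154.93; u = 9.96/154.93 = 6.43%.
April: labor force = 147.98 + 13.40 = 161.38; u = 13.40/161.38 = 8.30%.
Change = 8.30% − 6.43% = +1.87 pp.

The unemployment rate changed by +1.87 percentage points.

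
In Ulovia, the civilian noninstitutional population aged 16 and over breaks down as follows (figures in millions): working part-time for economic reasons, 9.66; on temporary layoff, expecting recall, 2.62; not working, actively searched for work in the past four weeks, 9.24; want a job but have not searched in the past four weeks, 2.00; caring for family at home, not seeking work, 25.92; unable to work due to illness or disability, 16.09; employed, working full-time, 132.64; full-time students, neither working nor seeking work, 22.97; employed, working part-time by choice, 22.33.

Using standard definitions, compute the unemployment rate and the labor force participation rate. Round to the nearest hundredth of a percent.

Unemployment rate ≈ 6.72%; labor force participation rate ≈ 72.49%.

Employed = 9.66 + 132.64 + 22.33 = 164.63 million (anyone who worked, including part-time for economic reasons, counts as employed).
Unemployed = 2.62 + 9.24 = 11.86 million (jobless and actively searching, or on temporary layoff).
Labor force = 164.63 + 11.86 = 176.49 million.
Not in labor force = 2.00 + 25.92 + 16.09 + 22.97 = 66.98 million (those not working and not actively searching are outside the labor force — including those who want a job but have given up searching).
Civilian working-age population = 176.49 + 66.98 = 243.47 million.
Unemployment rate = 11.86 / 176.49 = 6.72%.
Labor force participation rate = 176.49 / 243.47 = 72.49%.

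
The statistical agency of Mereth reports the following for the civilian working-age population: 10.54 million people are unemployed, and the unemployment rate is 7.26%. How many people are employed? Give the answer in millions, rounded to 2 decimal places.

Labor force = U / u = 10.54 / 0.0726 ≈ 145.18 million.
Employed = labor force − unemployed = 145.18 − 10.54 = 134.64 million.

About 134.64 million are employed.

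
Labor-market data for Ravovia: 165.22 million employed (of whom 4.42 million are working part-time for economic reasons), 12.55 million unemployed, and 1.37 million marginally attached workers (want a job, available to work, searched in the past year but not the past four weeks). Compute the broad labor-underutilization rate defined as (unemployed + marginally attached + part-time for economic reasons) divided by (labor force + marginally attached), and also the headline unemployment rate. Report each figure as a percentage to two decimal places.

Broad underutilization rate ≈ 10.24%; headline unemployment rate ≈ 7.06%.

Labor force = 165.22 + 12.55 = 177.77 million.
Numerator = 12.55 + 1.37 + 4.42 = 18.34 million.
Denominator = 177.77 + 1.37 = 179.14 million.
Broad rate = 18.34 / 179.14 = 10.24%.
Headline unemployment rate = 12.55 / 177.77 = 7.06%.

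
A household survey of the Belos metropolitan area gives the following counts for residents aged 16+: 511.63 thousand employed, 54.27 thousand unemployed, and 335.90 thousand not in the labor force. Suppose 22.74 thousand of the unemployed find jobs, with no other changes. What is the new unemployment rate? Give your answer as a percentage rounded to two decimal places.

New unemployment rate ≈ 5.57%.

Initially, labor force = 511.63 + 54.27 = 565.90 thousand, so u = 54.27/565.90 = 9.59%.
After the change, unemployed falls and employed rises by 22.74; labor force unchanged → E = 534.37, U = 31.53, labor force = 565.90 thousand.
New unemployment rate = 31.53 / 565.90 = 5.57%.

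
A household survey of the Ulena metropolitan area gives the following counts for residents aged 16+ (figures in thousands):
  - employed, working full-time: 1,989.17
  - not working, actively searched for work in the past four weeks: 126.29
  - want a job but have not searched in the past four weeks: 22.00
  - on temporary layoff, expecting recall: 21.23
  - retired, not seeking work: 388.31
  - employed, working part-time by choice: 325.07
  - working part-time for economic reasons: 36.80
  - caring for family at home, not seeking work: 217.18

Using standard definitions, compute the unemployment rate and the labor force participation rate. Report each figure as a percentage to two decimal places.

Employed = 1,989.17 + 325.07 + 36.80 = 2,351.04 thousand (anyone who worked, including part-time for economic reasons, counts as employed).
Unemployed = 126.29 + 21.23 = 147.52 thousand (jobless and actively searching, or on temporary layoff).
Labor force = 2,351.04 + 147.52 = 2,498.56 thousand.
Not in labor force = 22.00 + 388.31 + 217.18 = 627.49 thousand (those not working and not actively searching are outside the labor force — including those who want a job but have given up searching).
Civilian working-age population = 2,498.56 + 627.49 = 3,126.05 thousand.
Unemployment rate = 147.52 / 2,498.56 = 5.90%.
Labor force participation rate = 2,498.56 / 3,126.05 = 79.93%.

Unemployment rate ≈ 5.90%; labor force participation rate ≈ 79.93%.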